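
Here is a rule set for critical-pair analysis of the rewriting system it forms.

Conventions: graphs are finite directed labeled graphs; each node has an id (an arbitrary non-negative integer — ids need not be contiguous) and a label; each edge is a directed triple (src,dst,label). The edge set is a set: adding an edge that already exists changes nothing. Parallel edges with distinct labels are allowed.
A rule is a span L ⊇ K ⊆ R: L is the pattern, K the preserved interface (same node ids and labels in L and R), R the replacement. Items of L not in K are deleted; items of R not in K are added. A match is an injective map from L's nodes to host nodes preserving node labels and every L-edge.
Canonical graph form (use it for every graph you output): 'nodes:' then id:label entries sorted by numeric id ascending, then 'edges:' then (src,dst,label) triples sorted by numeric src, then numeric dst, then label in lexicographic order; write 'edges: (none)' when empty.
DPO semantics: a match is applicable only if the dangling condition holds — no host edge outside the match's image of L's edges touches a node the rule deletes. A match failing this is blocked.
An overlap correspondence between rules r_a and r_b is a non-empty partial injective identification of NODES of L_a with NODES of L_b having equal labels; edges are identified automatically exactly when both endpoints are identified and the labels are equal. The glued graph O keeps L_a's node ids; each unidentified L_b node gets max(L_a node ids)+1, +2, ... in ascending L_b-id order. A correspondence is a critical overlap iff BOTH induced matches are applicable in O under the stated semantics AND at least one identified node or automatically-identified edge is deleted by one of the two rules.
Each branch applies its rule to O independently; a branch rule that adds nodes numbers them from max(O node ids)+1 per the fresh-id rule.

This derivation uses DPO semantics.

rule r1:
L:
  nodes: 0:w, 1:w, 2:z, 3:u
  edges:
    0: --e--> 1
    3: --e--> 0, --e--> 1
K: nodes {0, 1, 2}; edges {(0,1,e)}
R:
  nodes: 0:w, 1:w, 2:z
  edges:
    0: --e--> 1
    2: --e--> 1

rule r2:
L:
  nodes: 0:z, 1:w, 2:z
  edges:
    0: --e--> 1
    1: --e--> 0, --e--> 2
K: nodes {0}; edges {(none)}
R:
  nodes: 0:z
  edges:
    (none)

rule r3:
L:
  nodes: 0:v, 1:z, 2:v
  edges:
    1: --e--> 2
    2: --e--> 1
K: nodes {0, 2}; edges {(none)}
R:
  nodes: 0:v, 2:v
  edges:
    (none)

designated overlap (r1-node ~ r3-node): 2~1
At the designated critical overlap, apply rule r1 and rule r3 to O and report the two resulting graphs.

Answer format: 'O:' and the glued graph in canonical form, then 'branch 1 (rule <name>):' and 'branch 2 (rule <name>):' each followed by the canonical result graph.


O:
nodes: 0:w, 1:w, 2:z, 3:u, 4:v, 5:v
edges: (0,1,e); (2,5,e); (3,0,e); (3,1,e); (5,2,e)
branch 1 (rule r1):
nodes: 0:w, 1:w, 2:z, 4:v, 5:v
edges: (0,1,e); (2,1,e); (2,5,e); (5,2,e)
branch 2 (rule r3):
nodes: 0:w, 1:w, 3:u, 4:v, 5:v
edges: (0,1,e); (3,0,e); (3,1,e)


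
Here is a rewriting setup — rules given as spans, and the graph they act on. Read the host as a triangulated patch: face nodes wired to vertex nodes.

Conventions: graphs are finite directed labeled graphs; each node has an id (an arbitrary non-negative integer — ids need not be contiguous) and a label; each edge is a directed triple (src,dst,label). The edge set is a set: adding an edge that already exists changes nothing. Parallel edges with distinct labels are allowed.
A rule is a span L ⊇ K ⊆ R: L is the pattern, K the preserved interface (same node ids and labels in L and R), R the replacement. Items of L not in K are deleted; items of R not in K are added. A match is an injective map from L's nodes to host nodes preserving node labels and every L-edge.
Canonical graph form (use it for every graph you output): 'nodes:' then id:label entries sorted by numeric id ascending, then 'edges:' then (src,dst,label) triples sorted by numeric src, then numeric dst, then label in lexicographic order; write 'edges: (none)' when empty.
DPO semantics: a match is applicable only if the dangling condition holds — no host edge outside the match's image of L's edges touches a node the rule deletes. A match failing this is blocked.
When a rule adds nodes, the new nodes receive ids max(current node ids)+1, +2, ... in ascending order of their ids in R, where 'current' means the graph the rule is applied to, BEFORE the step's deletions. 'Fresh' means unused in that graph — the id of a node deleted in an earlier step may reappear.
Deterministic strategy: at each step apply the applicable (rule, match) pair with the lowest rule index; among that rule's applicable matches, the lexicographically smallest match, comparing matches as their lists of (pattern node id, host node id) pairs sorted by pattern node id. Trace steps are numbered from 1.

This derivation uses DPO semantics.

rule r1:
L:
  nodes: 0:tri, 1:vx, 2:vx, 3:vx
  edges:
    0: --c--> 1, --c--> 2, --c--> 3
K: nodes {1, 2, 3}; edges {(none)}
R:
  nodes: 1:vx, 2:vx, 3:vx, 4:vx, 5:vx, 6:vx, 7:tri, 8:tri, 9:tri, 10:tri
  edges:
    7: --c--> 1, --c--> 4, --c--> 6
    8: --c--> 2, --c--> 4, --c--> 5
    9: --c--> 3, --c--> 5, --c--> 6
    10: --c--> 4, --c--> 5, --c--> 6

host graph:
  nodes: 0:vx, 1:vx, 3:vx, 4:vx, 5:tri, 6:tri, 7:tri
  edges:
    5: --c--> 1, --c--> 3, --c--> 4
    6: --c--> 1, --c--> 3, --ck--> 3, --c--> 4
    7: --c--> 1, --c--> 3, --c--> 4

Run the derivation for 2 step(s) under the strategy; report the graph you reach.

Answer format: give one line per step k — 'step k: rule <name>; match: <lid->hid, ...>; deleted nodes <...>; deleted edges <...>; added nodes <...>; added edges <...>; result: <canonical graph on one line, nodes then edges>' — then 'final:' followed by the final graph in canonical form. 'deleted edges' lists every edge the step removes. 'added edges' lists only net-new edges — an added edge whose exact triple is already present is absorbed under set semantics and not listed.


step 1: rule r1; match: 0->5, 1->1, 2->3, 3->4; deleted nodes 5; deleted edges (5,1,c); (5,3,c); (5,4,c); added nodes 8, 9, 10, 11, 12, 13, 14; added edges (11,1,c); (11,8,c); (11,10,c); (12,3,c); (12,8,c); (12,9,c); (13,4,c); (13,9,c); (13,10,c); (14,8,c); (14,9,c); (14,10,c); result: nodes: 0:vx, 1:vx, 3:vx, 4:vx, 6:tri, 7:tri, 8:vx, 9:vx, 10:vx, 11:tri, 12:tri, 13:tri, 14:tri edges: (6,1,c); (6,3,c); (6,3,ck); (6,4,c); (7,1,c); (7,3,c); (7,4,c); (11,1,c); (11,8,c); (11,10,c); (12,3,c); (12,8,c); (12,9,c); (13,4,c); (13,9,c); (13,10,c); (14,8,c); (14,9,c); (14,10,c)
step 2: rule r1; match: 0->7, 1->1, 2->3, 3->4; deleted nodes 7; deleted edges (7,1,c); (7,3,c); (7,4,c); added nodes 15, 16, 17, 18, 19, 20, 21; added edges (18,1,c); (18,15,c); (18,17,c); (19,3,c); (19,15,c); (19,16,c); (20,4,c); (20,16,c); (20,17,c); (21,15,c); (21,16,c); (21,17,c); result: nodes: 0:vx, 1:vx, 3:vx, 4:vx, 6:tri, 8:vx, 9:vx, 10:vx, 11:tri, 12:tri, 13:tri, 14:tri, 15:vx, 16:vx, 17:vx, 18:tri, 19:tri, 20:tri, 21:tri edges: (6,1,c); (6,3,c); (6,3,ck); (6,4,c); (11,1,c); (11,8,c); (11,10,c); (12,3,c); (12,8,c); (12,9,c); (13,4,c); (13,9,c); (13,10,c); (14,8,c); (14,9,c); (14,10,c); (18,1,c); (18,15,c); (18,17,c); (19,3,c); (19,15,c); (19,16,c); (20,4,c); (20,16,c); (20,17,c); (21,15,c); (21,16,c); (21,17,c)
final:
nodes: 0:vx, 1:vx, 3:vx, 4:vx, 6:tri, 8:vx, 9:vx, 10:vx, 11:tri, 12:tri, 13:tri, 14:tri, 15:vx, 16:vx, 17:vx, 18:tri, 19:tri, 20:tri, 21:tri
edges: (6,1,c); (6,3,c); (6,3,ck); (6,4,c); (11,1,c); (11,8,c); (11,10,c); (12,3,c); (12,8,c); (12,9,c); (13,4,c); (13,9,c); (13,10,c); (14,8,c); (14,9,c); (14,10,c); (18,1,c); (18,15,c); (18,17,c); (19,3,c); (19,15,c); (19,16,c); (20,4,c); (20,16,c); (20,17,c); (21,15,c); (21,16,c); (21,17,c)


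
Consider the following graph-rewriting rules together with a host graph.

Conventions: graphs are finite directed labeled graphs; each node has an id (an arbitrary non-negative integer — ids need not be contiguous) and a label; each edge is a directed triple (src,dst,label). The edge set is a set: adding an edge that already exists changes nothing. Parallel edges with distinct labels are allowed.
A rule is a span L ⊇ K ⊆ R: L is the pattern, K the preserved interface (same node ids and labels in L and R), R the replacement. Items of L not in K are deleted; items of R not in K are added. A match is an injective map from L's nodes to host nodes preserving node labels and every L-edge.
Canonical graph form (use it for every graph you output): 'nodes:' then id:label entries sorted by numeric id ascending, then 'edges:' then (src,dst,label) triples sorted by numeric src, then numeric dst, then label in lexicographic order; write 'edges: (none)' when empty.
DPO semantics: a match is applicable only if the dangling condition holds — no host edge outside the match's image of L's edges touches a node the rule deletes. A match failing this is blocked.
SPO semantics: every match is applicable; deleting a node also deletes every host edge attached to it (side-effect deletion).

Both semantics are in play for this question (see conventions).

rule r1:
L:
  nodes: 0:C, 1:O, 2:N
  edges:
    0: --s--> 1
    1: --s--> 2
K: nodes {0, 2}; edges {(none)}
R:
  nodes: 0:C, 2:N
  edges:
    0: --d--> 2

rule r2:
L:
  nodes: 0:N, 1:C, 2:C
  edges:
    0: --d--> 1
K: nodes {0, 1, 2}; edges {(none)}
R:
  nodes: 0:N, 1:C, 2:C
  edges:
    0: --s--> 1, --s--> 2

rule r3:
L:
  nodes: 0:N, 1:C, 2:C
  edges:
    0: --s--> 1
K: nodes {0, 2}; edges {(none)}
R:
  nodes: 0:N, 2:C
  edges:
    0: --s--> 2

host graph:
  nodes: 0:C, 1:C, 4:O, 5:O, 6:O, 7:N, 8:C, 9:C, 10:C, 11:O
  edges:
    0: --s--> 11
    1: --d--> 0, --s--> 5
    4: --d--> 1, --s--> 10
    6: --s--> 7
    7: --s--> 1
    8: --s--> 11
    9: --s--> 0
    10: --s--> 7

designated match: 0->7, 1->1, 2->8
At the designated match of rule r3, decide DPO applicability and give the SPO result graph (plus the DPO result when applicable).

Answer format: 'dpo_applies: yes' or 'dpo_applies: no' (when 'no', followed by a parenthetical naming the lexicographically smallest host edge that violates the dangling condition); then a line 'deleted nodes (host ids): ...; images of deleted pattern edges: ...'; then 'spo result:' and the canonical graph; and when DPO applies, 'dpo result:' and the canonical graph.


dpo_applies: no
(the rule deletes node 1, which keeps host edge (1,0,d) outside the match image — the dangling condition fails, DPO blocks; SPO proceeds and side-deletes such edges)
deleted nodes (host ids): 1; images of deleted pattern edges: (7,1,s)
spo result:
nodes: 0:C, 4:O, 5:O, 6:O, 7:N, 8:C, 9:C, 10:C, 11:O
edges: (0,11,s); (4,10,s); (6,7,s); (7,8,s); (8,11,s); (9,0,s); (10,7,s)


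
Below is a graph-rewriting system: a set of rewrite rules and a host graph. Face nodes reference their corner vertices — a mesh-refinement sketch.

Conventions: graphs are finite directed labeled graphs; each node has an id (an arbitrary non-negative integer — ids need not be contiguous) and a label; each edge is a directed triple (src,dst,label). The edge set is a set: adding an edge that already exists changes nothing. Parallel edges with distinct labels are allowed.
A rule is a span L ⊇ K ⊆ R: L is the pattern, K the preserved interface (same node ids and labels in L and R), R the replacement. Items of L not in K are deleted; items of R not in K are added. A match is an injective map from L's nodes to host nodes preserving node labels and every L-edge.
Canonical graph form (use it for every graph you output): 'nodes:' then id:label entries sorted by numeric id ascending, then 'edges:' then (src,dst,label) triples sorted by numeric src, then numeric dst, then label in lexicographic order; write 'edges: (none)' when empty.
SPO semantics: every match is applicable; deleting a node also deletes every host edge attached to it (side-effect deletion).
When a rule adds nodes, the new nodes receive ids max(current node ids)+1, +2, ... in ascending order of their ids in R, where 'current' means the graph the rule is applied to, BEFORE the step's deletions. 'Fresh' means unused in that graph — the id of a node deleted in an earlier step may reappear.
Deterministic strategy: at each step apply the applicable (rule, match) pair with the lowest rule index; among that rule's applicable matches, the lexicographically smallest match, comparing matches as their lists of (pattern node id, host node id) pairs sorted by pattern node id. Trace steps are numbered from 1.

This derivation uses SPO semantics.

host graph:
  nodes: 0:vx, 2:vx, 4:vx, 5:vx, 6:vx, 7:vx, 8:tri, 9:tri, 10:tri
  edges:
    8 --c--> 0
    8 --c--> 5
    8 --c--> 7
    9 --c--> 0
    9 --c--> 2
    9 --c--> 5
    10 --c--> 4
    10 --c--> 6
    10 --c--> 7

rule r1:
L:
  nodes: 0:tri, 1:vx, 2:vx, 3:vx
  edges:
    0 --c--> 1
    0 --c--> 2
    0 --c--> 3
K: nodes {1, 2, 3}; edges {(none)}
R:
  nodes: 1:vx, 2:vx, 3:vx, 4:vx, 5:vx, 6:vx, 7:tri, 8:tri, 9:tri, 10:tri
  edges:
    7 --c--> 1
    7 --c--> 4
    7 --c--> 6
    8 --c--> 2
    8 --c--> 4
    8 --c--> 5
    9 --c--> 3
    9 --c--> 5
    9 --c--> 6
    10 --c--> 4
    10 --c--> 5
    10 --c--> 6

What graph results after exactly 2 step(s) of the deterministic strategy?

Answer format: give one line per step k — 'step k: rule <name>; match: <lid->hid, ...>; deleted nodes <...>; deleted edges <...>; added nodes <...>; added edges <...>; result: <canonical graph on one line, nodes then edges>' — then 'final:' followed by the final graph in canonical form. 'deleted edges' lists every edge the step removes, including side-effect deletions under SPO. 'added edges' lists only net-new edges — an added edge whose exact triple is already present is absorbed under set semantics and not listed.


step 1: rule r1; match: 0->8, 1->0, 2->5, 3->7; deleted nodes 8; deleted edges (8,0,c); (8,5,c); (8,7,c); added nodes 11, 12, 13, 14, 15, 16, 17; added edges (14,0,c); (14,11,c); (14,13,c); (15,5,c); (15,11,c); (15,12,c); (16,7,c); (16,12,c); (16,13,c); (17,11,c); (17,12,c); (17,13,c); result: nodes: 0:vx, 2:vx, 4:vx, 5:vx, 6:vx, 7:vx, 9:tri, 10:tri, 11:vx, 12:vx, 13:vx, 14:tri, 15:tri, 16:tri, 17:tri edges: (9,0,c); (9,2,c); (9,5,c); (10,4,c); (10,6,c); (10,7,c); (14,0,c); (14,11,c); (14,13,c); (15,5,c); (15,11,c); (15,12,c); (16,7,c); (16,12,c); (16,13,c); (17,11,c); (17,12,c); (17,13,c)
step 2: rule r1; match: 0->9, 1->0, 2->2, 3->5; deleted nodes 9; deleted edges (9,0,c); (9,2,c); (9,5,c); added nodes 18, 19, 20, 21, 22, 23, 24; added edges (21,0,c); (21,18,c); (21,20,c); (22,2,c); (22,18,c); (22,19,c); (23,5,c); (23,19,c); (23,20,c); (24,18,c); (24,19,c); (24,20,c); result: nodes: 0:vx, 2:vx, 4:vx, 5:vx, 6:vx, 7:vx, 10:tri, 11:vx, 12:vx, 13:vx, 14:tri, 15:tri, 16:tri, 17:tri, 18:vx, 19:vx, 20:vx, 21:tri, 22:tri, 23:tri, 24:tri edges: (10,4,c); (10,6,c); (10,7,c); (14,0,c); (14,11,c); (14,13,c); (15,5,c); (15,11,c); (15,12,c); (16,7,c); (16,12,c); (16,13,c); (17,11,c); (17,12,c); (17,13,c); (21,0,c); (21,18,c); (21,20,c); (22,2,c); (22,18,c); (22,19,c); (23,5,c); (23,19,c); (23,20,c); (24,18,c); (24,19,c); (24,20,c)
final:
nodes: 0:vx, 2:vx, 4:vx, 5:vx, 6:vx, 7:vx, 10:tri, 11:vx, 12:vx, 13:vx, 14:tri, 15:tri, 16:tri, 17:tri, 18:vx, 19:vx, 20:vx, 21:tri, 22:tri, 23:tri, 24:tri
edges: (10,4,c); (10,6,c); (10,7,c); (14,0,c); (14,11,c); (14,13,c); (15,5,c); (15,11,c); (15,12,c); (16,7,c); (16,12,c); (16,13,c); (17,11,c); (17,12,c); (17,13,c); (21,0,c); (21,18,c); (21,20,c); (22,2,c); (22,18,c); (22,19,c); (23,5,c); (23,19,c); (23,20,c); (24,18,c); (24,19,c); (24,20,c)


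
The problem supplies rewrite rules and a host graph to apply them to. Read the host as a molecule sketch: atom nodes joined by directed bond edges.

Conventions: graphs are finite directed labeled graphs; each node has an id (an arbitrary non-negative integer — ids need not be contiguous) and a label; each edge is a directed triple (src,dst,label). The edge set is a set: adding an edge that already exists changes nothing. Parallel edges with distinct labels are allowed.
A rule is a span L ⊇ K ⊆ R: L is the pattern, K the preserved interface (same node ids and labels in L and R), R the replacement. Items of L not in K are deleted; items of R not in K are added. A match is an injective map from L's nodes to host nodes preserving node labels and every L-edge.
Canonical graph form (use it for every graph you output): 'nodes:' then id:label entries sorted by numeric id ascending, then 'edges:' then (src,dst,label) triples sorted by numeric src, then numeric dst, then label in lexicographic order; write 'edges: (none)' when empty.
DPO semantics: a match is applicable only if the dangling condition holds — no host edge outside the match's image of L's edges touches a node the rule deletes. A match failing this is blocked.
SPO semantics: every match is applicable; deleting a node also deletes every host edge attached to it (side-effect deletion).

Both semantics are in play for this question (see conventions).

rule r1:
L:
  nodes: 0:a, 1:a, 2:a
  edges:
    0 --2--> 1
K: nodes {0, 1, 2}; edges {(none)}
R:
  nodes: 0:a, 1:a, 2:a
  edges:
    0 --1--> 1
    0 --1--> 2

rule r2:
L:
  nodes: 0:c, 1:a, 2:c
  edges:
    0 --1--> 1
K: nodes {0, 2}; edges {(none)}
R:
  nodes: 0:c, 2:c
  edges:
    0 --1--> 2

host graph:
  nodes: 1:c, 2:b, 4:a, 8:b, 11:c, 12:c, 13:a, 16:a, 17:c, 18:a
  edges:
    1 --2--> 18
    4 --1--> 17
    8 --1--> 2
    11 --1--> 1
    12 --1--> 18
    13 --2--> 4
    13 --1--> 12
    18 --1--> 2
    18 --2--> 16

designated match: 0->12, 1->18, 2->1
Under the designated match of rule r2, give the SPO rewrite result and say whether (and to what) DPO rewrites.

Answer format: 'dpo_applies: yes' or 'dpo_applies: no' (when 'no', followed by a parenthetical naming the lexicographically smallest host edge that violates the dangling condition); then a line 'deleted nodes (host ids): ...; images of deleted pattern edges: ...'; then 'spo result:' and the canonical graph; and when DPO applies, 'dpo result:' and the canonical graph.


dpo_applies: no
(the rule deletes node 18, which keeps host edge (1,18,2) outside the match image — the dangling condition fails, DPO blocks; SPO proceeds and side-deletes such edges)
deleted nodes (host ids): 18; images of deleted pattern edges: (12,18,1)
spo result:
nodes: 1:c, 2:b, 4:a, 8:b, 11:c, 12:c, 13:a, 16:a, 17:c
edges: (4,17,1); (8,2,1); (11,1,1); (12,1,1); (13,4,2); (13,12,1)


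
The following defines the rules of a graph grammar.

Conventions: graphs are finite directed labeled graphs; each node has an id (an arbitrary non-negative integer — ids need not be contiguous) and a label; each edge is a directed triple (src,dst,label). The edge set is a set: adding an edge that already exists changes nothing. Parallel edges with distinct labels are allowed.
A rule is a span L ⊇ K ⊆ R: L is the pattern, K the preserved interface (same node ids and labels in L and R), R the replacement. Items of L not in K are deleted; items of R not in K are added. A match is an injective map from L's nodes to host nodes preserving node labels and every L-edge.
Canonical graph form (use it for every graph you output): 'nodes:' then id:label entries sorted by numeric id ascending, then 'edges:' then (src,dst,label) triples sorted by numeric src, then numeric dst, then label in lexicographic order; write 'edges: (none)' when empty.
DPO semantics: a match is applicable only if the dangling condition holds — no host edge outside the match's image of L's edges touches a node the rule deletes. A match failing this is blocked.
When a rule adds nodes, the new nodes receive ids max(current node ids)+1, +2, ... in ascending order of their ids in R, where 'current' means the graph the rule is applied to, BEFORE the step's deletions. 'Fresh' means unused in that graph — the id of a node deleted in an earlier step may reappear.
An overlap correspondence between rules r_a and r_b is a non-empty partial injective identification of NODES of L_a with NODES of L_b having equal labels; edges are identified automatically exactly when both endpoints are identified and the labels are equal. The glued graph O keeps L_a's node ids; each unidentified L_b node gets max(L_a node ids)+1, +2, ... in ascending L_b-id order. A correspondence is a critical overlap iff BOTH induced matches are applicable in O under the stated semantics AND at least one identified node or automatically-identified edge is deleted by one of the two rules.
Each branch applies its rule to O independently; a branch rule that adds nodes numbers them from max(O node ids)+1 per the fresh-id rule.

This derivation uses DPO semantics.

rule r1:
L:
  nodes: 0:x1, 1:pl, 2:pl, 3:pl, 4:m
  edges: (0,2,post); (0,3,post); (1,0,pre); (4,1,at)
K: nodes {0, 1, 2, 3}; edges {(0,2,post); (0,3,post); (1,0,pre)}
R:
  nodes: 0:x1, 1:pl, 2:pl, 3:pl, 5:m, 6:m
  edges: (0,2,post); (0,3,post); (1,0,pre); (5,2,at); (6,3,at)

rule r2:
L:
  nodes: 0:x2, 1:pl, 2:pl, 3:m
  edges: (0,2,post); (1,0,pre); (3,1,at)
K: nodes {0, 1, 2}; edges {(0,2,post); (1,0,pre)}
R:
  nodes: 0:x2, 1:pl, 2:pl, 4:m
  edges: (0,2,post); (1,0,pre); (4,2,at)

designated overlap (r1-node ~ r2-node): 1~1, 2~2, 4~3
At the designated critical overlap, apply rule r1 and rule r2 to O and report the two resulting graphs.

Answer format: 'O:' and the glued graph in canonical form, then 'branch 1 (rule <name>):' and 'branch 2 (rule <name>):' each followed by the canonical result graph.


O:
nodes: 0:x1, 1:pl, 2:pl, 3:pl, 4:m, 5:x2
edges: (0,2,post); (0,3,post); (1,0,pre); (1,5,pre); (4,1,at); (5,2,post)
branch 1 (rule r1):
nodes: 0:x1, 1:pl, 2:pl, 3:pl, 5:x2, 6:m, 7:m
edges: (0,2,post); (0,3,post); (1,0,pre); (1,5,pre); (5,2,post); (6,2,at); (7,3,at)
branch 2 (rule r2):
nodes: 0:x1, 1:pl, 2:pl, 3:pl, 5:x2, 6:m
edges: (0,2,post); (0,3,post); (1,0,pre); (1,5,pre); (5,2,post); (6,2,at)


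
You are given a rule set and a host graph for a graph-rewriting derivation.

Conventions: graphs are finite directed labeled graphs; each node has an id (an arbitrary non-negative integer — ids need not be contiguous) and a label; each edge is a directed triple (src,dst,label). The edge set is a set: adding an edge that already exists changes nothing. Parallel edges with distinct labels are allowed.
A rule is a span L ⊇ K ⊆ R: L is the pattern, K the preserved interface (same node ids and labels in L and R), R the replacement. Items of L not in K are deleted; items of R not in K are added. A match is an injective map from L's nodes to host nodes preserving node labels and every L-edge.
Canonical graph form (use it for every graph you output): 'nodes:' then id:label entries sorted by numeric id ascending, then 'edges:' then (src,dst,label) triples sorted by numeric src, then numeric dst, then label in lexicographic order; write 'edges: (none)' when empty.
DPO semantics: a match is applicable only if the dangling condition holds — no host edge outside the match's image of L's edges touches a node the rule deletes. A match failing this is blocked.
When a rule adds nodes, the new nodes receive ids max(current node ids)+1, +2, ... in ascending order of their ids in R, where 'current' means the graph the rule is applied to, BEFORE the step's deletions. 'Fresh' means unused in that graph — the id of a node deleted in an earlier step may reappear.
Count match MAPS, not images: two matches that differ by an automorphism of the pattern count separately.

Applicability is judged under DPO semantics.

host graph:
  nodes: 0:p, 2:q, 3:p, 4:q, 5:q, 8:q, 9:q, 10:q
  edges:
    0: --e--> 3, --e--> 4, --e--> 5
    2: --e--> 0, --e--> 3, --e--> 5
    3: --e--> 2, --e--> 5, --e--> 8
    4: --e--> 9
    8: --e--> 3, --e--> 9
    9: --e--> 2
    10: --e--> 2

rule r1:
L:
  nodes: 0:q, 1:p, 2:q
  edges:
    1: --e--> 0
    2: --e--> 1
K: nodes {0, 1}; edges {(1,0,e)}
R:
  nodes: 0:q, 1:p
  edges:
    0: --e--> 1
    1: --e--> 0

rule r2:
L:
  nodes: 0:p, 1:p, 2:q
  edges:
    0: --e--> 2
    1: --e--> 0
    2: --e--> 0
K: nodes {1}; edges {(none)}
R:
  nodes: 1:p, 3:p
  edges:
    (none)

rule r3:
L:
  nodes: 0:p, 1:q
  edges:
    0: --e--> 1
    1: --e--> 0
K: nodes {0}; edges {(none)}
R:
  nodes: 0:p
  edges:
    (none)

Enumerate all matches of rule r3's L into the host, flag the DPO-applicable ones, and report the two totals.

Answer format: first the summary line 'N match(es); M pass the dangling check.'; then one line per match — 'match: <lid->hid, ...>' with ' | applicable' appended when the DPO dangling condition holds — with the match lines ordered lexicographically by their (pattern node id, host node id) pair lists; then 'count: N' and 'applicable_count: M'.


2 match(es); 0 pass the dangling check.
match: 0->3, 1->2
match: 0->3, 1->8
count: 2
applicable_count: 0


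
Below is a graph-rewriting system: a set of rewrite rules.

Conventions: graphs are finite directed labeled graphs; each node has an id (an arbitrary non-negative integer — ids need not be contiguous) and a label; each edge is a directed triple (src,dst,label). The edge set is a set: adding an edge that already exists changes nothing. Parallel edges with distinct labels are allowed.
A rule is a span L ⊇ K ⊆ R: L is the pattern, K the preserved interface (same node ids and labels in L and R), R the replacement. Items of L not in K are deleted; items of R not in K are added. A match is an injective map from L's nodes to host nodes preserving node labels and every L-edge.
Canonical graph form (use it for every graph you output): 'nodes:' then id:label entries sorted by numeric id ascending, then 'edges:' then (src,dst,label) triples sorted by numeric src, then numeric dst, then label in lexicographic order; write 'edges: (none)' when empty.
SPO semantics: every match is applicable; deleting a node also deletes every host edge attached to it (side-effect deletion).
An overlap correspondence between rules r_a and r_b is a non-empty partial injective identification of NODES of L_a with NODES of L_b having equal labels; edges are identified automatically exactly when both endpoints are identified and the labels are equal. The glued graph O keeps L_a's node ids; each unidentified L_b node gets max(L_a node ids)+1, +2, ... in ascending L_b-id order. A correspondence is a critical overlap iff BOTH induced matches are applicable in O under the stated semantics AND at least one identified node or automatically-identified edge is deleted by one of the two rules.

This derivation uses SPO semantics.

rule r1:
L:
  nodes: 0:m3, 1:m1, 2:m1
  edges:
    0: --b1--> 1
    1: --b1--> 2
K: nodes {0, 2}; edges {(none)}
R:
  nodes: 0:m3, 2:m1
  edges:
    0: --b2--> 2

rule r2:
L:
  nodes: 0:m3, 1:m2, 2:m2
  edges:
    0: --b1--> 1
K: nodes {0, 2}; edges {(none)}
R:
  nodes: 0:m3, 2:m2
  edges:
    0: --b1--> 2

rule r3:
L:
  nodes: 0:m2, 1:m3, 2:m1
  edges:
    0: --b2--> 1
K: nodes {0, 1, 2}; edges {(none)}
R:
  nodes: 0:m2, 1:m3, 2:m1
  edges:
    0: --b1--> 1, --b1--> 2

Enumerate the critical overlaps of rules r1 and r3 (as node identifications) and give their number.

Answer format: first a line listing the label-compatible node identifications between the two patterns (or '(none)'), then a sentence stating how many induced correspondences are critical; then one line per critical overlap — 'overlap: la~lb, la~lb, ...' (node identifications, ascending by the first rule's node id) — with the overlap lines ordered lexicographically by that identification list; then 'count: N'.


label-compatible node identifications between L(r1) and L(r3): 0~1, 1~2, 2~2
2 of the induced correspondences are critical overlaps of r1 and r3.
overlap: 0~1, 1~2
overlap: 1~2
count: 2


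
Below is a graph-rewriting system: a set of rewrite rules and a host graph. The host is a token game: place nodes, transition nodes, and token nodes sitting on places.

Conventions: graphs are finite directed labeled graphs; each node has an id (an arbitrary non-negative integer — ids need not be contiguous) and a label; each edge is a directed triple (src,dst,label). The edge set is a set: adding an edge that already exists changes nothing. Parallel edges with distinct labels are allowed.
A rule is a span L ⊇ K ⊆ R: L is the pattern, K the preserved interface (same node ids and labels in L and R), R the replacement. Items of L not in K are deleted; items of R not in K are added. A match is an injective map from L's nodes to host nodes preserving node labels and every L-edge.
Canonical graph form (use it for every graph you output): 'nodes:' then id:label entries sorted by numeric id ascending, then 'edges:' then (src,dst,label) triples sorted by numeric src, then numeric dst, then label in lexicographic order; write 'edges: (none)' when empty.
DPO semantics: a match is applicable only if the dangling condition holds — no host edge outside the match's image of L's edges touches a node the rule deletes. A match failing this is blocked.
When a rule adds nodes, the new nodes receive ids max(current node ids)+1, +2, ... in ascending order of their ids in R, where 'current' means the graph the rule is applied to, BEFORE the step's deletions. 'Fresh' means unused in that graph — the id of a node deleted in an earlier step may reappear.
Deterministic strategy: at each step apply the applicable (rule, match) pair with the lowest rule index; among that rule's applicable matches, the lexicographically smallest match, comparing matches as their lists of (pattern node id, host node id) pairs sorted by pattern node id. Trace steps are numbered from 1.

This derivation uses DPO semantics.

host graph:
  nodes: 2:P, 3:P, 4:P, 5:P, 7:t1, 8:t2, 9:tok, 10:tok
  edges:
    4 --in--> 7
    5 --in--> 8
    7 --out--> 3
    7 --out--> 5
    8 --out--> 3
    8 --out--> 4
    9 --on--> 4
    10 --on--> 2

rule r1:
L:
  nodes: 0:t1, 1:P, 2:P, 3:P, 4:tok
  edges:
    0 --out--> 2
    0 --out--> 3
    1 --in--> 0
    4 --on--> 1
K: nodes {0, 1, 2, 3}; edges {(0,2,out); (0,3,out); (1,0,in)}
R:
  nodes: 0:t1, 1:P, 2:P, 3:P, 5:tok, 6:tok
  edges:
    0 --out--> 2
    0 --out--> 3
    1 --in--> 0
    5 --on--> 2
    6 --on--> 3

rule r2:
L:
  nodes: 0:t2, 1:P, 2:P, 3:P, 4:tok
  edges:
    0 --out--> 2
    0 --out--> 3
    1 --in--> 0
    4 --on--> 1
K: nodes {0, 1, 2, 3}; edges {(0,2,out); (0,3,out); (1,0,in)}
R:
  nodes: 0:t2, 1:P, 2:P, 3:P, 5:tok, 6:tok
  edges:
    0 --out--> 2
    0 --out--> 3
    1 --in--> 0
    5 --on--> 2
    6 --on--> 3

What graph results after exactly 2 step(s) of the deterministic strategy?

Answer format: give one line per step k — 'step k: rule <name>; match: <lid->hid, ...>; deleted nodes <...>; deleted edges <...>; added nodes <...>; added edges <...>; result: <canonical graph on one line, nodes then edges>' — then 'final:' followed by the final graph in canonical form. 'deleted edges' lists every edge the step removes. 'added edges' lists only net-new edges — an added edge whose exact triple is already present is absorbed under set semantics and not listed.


step 1: rule r1; match: 0->7, 1->4, 2->3, 3->5, 4->9; deleted nodes 9; deleted edges (9,4,on); added nodes 11, 12; added edges (11,3,on); (12,5,on); result: nodes: 2:P, 3:P, 4:P, 5:P, 7:t1, 8:t2, 10:tok, 11:tok, 12:tok edges: (4,7,in); (5,8,in); (7,3,out); (7,5,out); (8,3,out); (8,4,out); (10,2,on); (11,3,on); (12,5,on)
step 2: rule r2; match: 0->8, 1->5, 2->3, 3->4, 4->12; deleted nodes 12; deleted edges (12,5,on); added nodes 13, 14; added edges (13,3,on); (14,4,on); result: nodes: 2:P, 3:P, 4:P, 5:P, 7:t1, 8:t2, 10:tok, 11:tok, 13:tok, 14:tok edges: (4,7,in); (5,8,in); (7,3,out); (7,5,out); (8,3,out); (8,4,out); (10,2,on); (11,3,on); (13,3,on); (14,4,on)
final:
nodes: 2:P, 3:P, 4:P, 5:P, 7:t1, 8:t2, 10:tok, 11:tok, 13:tok, 14:tok
edges: (4,7,in); (5,8,in); (7,3,out); (7,5,out); (8,3,out); (8,4,out); (10,2,on); (11,3,on); (13,3,on); (14,4,on)


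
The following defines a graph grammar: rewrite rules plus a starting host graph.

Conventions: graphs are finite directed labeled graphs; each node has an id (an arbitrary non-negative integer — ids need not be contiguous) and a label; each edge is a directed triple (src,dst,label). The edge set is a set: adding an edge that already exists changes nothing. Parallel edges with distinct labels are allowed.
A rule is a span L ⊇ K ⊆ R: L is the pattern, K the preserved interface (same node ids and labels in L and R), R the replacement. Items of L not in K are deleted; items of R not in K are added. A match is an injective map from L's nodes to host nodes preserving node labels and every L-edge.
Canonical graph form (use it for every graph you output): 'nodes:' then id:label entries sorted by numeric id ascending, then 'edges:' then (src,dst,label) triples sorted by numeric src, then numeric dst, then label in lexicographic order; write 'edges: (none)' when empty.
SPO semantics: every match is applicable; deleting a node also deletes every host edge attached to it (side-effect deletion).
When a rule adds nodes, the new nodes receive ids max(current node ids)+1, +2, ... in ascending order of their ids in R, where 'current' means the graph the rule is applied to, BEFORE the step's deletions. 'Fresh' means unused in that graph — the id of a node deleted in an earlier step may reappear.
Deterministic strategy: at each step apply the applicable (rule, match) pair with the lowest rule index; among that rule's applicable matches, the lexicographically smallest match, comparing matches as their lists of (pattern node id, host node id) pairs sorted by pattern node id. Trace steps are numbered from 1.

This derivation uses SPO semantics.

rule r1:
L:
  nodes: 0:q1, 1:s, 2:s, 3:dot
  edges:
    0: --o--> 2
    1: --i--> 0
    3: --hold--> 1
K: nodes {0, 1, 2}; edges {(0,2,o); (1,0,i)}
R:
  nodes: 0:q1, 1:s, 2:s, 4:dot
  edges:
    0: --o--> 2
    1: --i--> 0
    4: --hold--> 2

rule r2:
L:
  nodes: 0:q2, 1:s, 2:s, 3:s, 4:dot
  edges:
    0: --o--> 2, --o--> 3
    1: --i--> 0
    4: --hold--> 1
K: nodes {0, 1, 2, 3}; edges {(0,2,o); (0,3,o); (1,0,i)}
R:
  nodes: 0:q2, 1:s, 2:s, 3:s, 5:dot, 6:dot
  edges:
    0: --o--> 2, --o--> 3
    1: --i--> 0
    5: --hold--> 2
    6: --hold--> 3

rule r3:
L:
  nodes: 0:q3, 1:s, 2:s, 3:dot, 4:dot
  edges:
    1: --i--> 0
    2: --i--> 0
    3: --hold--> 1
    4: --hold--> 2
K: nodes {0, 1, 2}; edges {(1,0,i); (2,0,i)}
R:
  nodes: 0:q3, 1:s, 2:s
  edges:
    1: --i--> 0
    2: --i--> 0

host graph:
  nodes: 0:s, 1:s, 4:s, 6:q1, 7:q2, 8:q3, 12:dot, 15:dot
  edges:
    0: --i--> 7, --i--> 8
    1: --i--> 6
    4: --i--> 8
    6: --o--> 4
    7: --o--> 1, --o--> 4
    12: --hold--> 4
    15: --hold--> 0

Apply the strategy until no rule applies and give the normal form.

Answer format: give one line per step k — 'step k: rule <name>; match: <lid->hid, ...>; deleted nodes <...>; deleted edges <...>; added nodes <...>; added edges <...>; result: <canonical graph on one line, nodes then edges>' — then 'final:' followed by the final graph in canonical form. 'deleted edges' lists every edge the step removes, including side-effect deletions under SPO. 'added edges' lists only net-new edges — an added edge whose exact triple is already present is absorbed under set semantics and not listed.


step 1: rule r2; match: 0->7, 1->0, 2->1, 3->4, 4->15; deleted nodes 15; deleted edges (15,0,hold); added nodes 16, 17; added edges (16,1,hold); (17,4,hold); result: nodes: 0:s, 1:s, 4:s, 6:q1, 7:q2, 8:q3, 12:dot, 16:dot, 17:dot edges: (0,7,i); (0,8,i); (1,6,i); (4,8,i); (6,4,o); (7,1,o); (7,4,o); (12,4,hold); (16,1,hold); (17,4,hold)
step 2: rule r1; match: 0->6, 1->1, 2->4, 3->16; deleted nodes 16; deleted edges (16,1,hold); added nodes 18; added edges (18,4,hold); result: nodes: 0:s, 1:s, 4:s, 6:q1, 7:q2, 8:q3, 12:dot, 17:dot, 18:dot edges: (0,7,i); (0,8,i); (1,6,i); (4,8,i); (6,4,o); (7,1,o); (7,4,o); (12,4,hold); (17,4,hold); (18,4,hold)
final:
nodes: 0:s, 1:s, 4:s, 6:q1, 7:q2, 8:q3, 12:dot, 17:dot, 18:dot
edges: (0,7,i); (0,8,i); (1,6,i); (4,8,i); (6,4,o); (7,1,o); (7,4,o); (12,4,hold); (17,4,hold); (18,4,hold)


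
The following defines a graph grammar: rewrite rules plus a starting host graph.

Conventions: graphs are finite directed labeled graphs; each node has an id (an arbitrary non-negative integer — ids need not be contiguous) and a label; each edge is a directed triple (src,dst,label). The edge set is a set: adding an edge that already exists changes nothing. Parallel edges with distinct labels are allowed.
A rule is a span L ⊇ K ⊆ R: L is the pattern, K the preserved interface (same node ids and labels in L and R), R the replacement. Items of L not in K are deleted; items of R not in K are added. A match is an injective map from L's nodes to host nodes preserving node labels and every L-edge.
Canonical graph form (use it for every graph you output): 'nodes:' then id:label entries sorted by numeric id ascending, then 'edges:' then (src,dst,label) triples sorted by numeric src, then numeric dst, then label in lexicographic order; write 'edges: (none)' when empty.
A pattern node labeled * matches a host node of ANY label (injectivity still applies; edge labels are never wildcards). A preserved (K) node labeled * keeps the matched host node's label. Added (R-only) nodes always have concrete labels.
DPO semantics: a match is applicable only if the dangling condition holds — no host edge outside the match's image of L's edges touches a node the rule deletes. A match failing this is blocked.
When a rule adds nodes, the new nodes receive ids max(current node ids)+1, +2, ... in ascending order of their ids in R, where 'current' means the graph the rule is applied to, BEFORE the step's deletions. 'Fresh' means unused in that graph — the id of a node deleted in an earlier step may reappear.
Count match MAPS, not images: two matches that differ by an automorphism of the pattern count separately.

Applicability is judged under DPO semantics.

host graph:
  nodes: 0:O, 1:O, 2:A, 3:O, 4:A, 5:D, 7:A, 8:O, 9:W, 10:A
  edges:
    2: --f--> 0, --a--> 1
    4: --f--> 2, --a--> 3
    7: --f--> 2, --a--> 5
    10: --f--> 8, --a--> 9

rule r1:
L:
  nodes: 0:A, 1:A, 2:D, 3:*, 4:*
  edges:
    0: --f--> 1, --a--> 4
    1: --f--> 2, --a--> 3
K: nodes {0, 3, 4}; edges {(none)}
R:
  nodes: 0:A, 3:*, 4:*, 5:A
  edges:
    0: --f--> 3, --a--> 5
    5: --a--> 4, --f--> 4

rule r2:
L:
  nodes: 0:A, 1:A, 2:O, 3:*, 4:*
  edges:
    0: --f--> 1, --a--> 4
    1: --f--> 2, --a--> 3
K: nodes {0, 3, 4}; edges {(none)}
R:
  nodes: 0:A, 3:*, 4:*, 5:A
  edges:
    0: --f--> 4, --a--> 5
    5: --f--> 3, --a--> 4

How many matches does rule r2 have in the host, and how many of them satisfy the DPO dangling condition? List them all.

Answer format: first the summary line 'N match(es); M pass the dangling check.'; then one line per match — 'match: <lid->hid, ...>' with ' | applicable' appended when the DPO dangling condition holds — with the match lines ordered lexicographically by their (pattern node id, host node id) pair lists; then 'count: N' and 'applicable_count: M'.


2 match(es); 0 pass the dangling check.
match: 0->4, 1->2, 2->0, 3->1, 4->3
match: 0->7, 1->2, 2->0, 3->1, 4->5
count: 2
applicable_count: 0


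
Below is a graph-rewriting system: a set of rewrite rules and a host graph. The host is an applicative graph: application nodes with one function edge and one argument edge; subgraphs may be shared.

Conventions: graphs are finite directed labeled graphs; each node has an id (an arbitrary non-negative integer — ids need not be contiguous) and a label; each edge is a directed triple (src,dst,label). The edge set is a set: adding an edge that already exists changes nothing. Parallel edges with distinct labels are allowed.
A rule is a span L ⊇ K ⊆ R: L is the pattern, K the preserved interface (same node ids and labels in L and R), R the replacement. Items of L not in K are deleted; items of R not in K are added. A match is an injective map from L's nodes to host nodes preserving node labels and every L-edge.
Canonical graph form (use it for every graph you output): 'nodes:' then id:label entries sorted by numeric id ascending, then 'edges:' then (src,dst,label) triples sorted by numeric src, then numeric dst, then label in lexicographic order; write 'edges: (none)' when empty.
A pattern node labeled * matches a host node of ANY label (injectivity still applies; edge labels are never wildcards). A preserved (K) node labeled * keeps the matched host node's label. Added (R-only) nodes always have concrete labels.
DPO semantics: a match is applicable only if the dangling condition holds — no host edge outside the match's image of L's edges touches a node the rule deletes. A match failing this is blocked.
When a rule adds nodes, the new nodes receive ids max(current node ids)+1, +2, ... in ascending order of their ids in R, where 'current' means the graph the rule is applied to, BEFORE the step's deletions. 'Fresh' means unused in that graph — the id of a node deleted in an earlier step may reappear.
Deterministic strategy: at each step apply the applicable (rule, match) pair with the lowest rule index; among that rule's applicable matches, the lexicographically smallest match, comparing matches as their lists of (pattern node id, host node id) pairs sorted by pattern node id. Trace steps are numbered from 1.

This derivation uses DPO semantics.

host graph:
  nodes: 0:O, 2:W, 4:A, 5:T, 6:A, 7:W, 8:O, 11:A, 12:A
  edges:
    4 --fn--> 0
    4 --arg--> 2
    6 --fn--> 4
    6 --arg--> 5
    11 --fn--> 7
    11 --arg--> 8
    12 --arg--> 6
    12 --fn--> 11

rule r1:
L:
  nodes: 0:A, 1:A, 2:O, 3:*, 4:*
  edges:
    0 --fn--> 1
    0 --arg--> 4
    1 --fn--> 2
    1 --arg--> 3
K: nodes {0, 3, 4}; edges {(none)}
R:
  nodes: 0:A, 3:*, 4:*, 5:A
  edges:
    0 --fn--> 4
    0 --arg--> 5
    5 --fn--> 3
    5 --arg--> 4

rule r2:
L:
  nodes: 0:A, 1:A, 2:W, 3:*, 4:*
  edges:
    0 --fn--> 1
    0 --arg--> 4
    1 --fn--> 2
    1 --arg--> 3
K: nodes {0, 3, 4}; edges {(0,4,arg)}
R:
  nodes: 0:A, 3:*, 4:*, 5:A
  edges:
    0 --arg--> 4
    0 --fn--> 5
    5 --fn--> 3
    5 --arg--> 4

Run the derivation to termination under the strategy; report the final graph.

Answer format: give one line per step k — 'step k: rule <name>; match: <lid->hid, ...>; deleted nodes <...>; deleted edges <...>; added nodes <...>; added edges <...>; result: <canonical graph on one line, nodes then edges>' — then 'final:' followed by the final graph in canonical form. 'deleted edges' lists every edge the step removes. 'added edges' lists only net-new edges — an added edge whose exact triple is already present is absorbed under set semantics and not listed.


step 1: rule r1; match: 0->6, 1->4, 2->0, 3->2, 4->5; deleted nodes 0, 4; deleted edges (4,0,fn); (4,2,arg); (6,4,fn); (6,5,arg); added nodes 13; added edges (6,5,fn); (6,13,arg); (13,2,fn); (13,5,arg); result: nodes: 2:W, 5:T, 6:A, 7:W, 8:O, 11:A, 12:A, 13:A edges: (6,5,fn); (6,13,arg); (11,7,fn); (11,8,arg); (12,6,arg); (12,11,fn); (13,2,fn); (13,5,arg)
step 2: rule r2; match: 0->12, 1->11, 2->7, 3->8, 4->6; deleted nodes 7, 11; deleted edges (11,7,fn); (11,8,arg); (12,11,fn); added nodes 14; added edges (12,14,fn); (14,6,arg); (14,8,fn); result: nodes: 2:W, 5:T, 6:A, 8:O, 12:A, 13:A, 14:A edges: (6,5,fn); (6,13,arg); (12,6,arg); (12,14,fn); (13,2,fn); (13,5,arg); (14,6,arg); (14,8,fn)
final:
nodes: 2:W, 5:T, 6:A, 8:O, 12:A, 13:A, 14:A
edges: (6,5,fn); (6,13,arg); (12,6,arg); (12,14,fn); (13,2,fn); (13,5,arg); (14,6,arg); (14,8,fn)
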